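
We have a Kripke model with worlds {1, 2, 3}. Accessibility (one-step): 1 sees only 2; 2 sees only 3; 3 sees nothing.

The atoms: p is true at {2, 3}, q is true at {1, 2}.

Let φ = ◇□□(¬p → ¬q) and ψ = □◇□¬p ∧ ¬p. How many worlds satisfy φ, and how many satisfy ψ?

2 and 1

For ◇□□(¬p → ¬q):
1: successors {2}; □□(¬p → ¬q) there: 2:T. ✓
2: successors {3}; □□(¬p → ¬q) there: 3:T. ✓
3: no successors, so ◇□□(¬p → ¬q) fails. ✗
— 2 worlds.
For □◇□¬p ∧ ¬p:
1: □◇□¬p is T, ¬p is T. ✓
2: □◇□¬p is F, ¬p is F. ✗
3: □◇□¬p is T, ¬p is F. ✗
— 1 world.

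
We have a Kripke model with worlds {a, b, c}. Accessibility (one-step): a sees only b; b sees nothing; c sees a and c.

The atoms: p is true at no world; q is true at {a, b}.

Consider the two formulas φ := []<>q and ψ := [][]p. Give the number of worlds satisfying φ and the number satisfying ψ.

2 and 2

For []<>q:
a: successors {b}; <>q there: b:F. ✗
b: no successors, so []<>q holds vacuously. ✓
c: successors {a, c}; <>q there: a:T, c:T. ✓
— 2 worlds.
For [][]p:
a: successors {b}; []p there: b:T. ✓
b: no successors, so [][]p holds vacuously. ✓
c: successors {a, c}; []p there: a:F, c:F. ✗
— 2 worlds.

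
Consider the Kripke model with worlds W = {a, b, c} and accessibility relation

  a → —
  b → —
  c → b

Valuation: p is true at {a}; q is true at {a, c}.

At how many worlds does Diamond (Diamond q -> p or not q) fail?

2

a: no successors, so Diamond (Diamond q -> p or not q) fails. ✗
b: no successors, so Diamond (Diamond q -> p or not q) fails. ✗
c: successors {b}; Diamond q -> p or not q there: b:T. ✓
Satisfying worlds: {c}.
So Diamond (Diamond q -> p or not q) fails at the other 2 worlds.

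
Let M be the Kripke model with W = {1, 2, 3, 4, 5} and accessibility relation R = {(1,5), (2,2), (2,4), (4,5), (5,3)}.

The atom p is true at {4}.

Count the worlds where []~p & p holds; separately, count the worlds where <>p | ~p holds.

For []~p & p:
1: []~p is T, p is F. ✗
2: []~p is F, p is F. ✗
3: []~p is T, p is F. ✗
4: []~p is T, p is T. ✓
5: []~p is T, p is F. ✗
— 1 world.
For <>p | ~p:
1: <>p is F, ~p is T. ✓
2: <>p is T, ~p is T. ✓
3: <>p is F, ~p is T. ✓
4: <>p is F, ~p is F. ✗
5: <>p is F, ~p is T. ✓
— 4 worlds.

1 and 4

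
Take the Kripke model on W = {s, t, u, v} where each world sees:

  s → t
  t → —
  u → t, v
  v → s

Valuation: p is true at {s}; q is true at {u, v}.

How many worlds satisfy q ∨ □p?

s: q is F, □p is F. ✗
t: q is F, □p is T. ✓
u: q is T, □p is F. ✓
v: q is T, □p is T. ✓
Satisfying worlds: {t, u, v}.

3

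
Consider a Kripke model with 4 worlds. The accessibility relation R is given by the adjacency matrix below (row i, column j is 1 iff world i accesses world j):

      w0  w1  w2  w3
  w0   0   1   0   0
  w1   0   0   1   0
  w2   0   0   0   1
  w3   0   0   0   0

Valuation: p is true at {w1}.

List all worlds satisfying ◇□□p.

w0: successors {w1}; □□p there: w1:F. ✗
w1: successors {w2}; □□p there: w2:T. ✓
w2: successors {w3}; □□p there: w3:T. ✓
w3: no successors, so ◇□□p fails. ✗

{w1, w2}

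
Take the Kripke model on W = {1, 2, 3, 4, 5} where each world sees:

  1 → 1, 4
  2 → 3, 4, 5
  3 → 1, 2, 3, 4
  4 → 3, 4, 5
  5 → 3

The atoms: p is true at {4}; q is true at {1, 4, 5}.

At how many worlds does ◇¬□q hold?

1: successors {1, 4}; ¬□q there: 1:F, 4:T. ✓
2: successors {3, 4, 5}; ¬□q there: 3:T, 4:T, 5:T. ✓
3: successors {1, 2, 3, 4}; ¬□q there: 1:F, 2:T, 3:T, 4:T. ✓
4: successors {3, 4, 5}; ¬□q there: 3:T, 4:T, 5:T. ✓
5: successors {3}; ¬□q there: 3:T. ✓
Satisfying worlds: {1, 2, 3, 4, 5}.

5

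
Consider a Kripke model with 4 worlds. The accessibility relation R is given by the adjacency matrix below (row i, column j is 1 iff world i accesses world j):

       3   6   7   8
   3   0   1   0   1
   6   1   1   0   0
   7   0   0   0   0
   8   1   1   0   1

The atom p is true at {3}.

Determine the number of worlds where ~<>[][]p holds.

3: <>[][]p is F. ✓
6: <>[][]p is F. ✓
7: <>[][]p is F. ✓
8: <>[][]p is F. ✓
Satisfying worlds: {3, 6, 7, 8}.

4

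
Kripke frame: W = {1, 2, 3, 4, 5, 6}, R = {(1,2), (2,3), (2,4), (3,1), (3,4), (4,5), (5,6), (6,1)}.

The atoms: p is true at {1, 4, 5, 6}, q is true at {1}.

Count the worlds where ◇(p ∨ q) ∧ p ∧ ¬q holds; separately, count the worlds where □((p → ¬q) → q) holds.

3 and 1

For ◇(p ∨ q) ∧ p ∧ ¬q:
1: ◇(p ∨ q) is F, p ∧ ¬q is F. ✗
2: ◇(p ∨ q) is T, p ∧ ¬q is F. ✗
3: ◇(p ∨ q) is T, p ∧ ¬q is F. ✗
4: ◇(p ∨ q) is T, p ∧ ¬q is T. ✓
5: ◇(p ∨ q) is T, p ∧ ¬q is T. ✓
6: ◇(p ∨ q) is T, p ∧ ¬q is T. ✓
— 3 worlds.
For □((p → ¬q) → q):
1: successors {2}; (p → ¬q) → q there: 2:F. ✗
2: successors {3, 4}; (p → ¬q) → q there: 3:F, 4:F. ✗
3: successors {1, 4}; (p → ¬q) → q there: 1:T, 4:F. ✗
4: successors {5}; (p → ¬q) → q there: 5:F. ✗
5: successors {6}; (p → ¬q) → q there: 6:F. ✗
6: successors {1}; (p → ¬q) → q there: 1:T. ✓
— 1 world.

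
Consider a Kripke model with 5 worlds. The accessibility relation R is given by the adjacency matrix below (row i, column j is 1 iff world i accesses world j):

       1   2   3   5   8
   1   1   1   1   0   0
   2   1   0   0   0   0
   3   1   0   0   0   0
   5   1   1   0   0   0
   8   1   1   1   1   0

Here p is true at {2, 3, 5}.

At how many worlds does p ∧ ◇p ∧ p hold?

1: p ∧ ◇p is F, p is F. ✗
2: p ∧ ◇p is F, p is T. ✗
3: p ∧ ◇p is F, p is T. ✗
5: p ∧ ◇p is T, p is T. ✓
8: p ∧ ◇p is F, p is F. ✗
Satisfying worlds: {5}.

1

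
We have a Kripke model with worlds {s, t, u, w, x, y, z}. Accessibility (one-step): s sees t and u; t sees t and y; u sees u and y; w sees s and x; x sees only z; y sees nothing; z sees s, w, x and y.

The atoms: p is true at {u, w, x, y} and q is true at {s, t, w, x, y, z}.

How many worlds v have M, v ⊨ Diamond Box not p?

s: successors {t, u}; Box not p there: t:F, u:F. ✗
t: successors {t, y}; Box not p there: t:F, y:T. ✓
u: successors {u, y}; Box not p there: u:F, y:T. ✓
w: successors {s, x}; Box not p there: s:F, x:T. ✓
x: successors {z}; Box not p there: z:F. ✗
y: no successors, so Diamond Box not p fails. ✗
z: successors {s, w, x, y}; Box not p there: s:F, w:F, x:T, y:T. ✓
Satisfying worlds: {t, u, w, z}.

4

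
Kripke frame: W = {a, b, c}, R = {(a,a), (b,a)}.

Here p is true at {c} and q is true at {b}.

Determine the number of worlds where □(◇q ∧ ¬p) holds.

1

a: successors {a}; ◇q ∧ ¬p there: a:F. ✗
b: successors {a}; ◇q ∧ ¬p there: a:F. ✗
c: no successors, so □(◇q ∧ ¬p) holds vacuously. ✓
Satisfying worlds: {c}.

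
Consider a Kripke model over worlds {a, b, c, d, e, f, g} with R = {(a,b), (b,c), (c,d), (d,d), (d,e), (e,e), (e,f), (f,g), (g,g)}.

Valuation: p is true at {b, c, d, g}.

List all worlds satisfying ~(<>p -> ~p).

a: <>p -> ~p is T. ✗
b: <>p -> ~p is F. ✓
c: <>p -> ~p is F. ✓
d: <>p -> ~p is F. ✓
e: <>p -> ~p is T. ✗
f: <>p -> ~p is T. ✗
g: <>p -> ~p is F. ✓

{b, c, d, g}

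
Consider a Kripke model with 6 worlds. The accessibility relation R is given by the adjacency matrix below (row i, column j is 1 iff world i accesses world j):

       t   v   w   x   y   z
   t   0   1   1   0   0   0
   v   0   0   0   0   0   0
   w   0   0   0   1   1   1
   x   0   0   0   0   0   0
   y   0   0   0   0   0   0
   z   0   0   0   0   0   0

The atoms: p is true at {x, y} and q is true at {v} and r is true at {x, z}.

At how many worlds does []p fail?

2

t: successors {v, w}; p there: v:F, w:F. ✗
v: no successors, so []p holds vacuously. ✓
w: successors {x, y, z}; p there: x:T, y:T, z:F. ✗
x: no successors, so []p holds vacuously. ✓
y: no successors, so []p holds vacuously. ✓
z: no successors, so []p holds vacuously. ✓
Satisfying worlds: {v, x, y, z}.
So []p fails at the other 2 worlds.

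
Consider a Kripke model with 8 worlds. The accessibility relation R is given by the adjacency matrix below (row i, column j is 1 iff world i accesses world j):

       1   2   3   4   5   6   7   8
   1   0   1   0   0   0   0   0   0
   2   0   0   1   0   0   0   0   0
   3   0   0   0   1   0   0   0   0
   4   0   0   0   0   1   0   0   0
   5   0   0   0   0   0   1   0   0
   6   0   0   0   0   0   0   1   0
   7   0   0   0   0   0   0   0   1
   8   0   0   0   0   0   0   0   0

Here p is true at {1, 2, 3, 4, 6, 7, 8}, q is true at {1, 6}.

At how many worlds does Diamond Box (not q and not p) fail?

6

1: successors {2}; Box (not q and not p) there: 2:F. ✗
2: successors {3}; Box (not q and not p) there: 3:F. ✗
3: successors {4}; Box (not q and not p) there: 4:T. ✓
4: successors {5}; Box (not q and not p) there: 5:F. ✗
5: successors {6}; Box (not q and not p) there: 6:F. ✗
6: successors {7}; Box (not q and not p) there: 7:F. ✗
7: successors {8}; Box (not q and not p) there: 8:T. ✓
8: no successors, so Diamond Box (not q and not p) fails. ✗
Satisfying worlds: {3, 7}.
So Diamond Box (not q and not p) fails at the other 6 worlds.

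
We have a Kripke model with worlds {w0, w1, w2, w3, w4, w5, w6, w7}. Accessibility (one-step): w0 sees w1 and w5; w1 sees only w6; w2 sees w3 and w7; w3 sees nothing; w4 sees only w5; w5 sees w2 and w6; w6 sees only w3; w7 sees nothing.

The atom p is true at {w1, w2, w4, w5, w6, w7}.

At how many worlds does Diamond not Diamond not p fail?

4

w0: successors {w1, w5}; not Diamond not p there: w1:T, w5:T. ✓
w1: successors {w6}; not Diamond not p there: w6:F. ✗
w2: successors {w3, w7}; not Diamond not p there: w3:T, w7:T. ✓
w3: no successors, so Diamond not Diamond not p fails. ✗
w4: successors {w5}; not Diamond not p there: w5:T. ✓
w5: successors {w2, w6}; not Diamond not p there: w2:F, w6:F. ✗
w6: successors {w3}; not Diamond not p there: w3:T. ✓
w7: no successors, so Diamond not Diamond not p fails. ✗
Satisfying worlds: {w0, w2, w4, w6}.
So Diamond not Diamond not p fails at the other 4 worlds.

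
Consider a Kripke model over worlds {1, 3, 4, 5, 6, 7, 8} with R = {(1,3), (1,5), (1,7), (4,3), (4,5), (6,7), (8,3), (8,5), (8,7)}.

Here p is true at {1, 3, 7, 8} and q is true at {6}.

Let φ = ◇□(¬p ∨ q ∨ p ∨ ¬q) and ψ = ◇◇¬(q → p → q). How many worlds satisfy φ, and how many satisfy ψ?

For ◇□(¬p ∨ q ∨ p ∨ ¬q):
1: successors {3, 5, 7}; □(¬p ∨ q ∨ p ∨ ¬q) there: 3:T, 5:T, 7:T. ✓
3: no successors, so ◇□(¬p ∨ q ∨ p ∨ ¬q) fails. ✗
4: successors {3, 5}; □(¬p ∨ q ∨ p ∨ ¬q) there: 3:T, 5:T. ✓
5: no successors, so ◇□(¬p ∨ q ∨ p ∨ ¬q) fails. ✗
6: successors {7}; □(¬p ∨ q ∨ p ∨ ¬q) there: 7:T. ✓
7: no successors, so ◇□(¬p ∨ q ∨ p ∨ ¬q) fails. ✗
8: successors {3, 5, 7}; □(¬p ∨ q ∨ p ∨ ¬q) there: 3:T, 5:T, 7:T. ✓
— 4 worlds.
For ◇◇¬(q → p → q):
1: successors {3, 5, 7}; ◇¬(q → p → q) there: 3:F, 5:F, 7:F. ✗
3: no successors, so ◇◇¬(q → p → q) fails. ✗
4: successors {3, 5}; ◇¬(q → p → q) there: 3:F, 5:F. ✗
5: no successors, so ◇◇¬(q → p → q) fails. ✗
6: successors {7}; ◇¬(q → p → q) there: 7:F. ✗
7: no successors, so ◇◇¬(q → p → q) fails. ✗
8: successors {3, 5, 7}; ◇¬(q → p → q) there: 3:F, 5:F, 7:F. ✗
— 0 worlds.

4 and 0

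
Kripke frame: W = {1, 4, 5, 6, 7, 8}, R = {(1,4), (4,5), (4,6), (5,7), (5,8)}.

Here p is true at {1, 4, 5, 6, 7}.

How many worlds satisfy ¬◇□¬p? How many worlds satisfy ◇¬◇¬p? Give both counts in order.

4 and 3

For ¬◇□¬p:
1: ◇□¬p is F. ✓
4: ◇□¬p is T. ✗
5: ◇□¬p is T. ✗
6: ◇□¬p is F. ✓
7: ◇□¬p is F. ✓
8: ◇□¬p is F. ✓
— 4 worlds.
For ◇¬◇¬p:
1: successors {4}; ¬◇¬p there: 4:T. ✓
4: successors {5, 6}; ¬◇¬p there: 5:F, 6:T. ✓
5: successors {7, 8}; ¬◇¬p there: 7:T, 8:T. ✓
6: no successors, so ◇¬◇¬p fails. ✗
7: no successors, so ◇¬◇¬p fails. ✗
8: no successors, so ◇¬◇¬p fails. ✗
— 3 worlds.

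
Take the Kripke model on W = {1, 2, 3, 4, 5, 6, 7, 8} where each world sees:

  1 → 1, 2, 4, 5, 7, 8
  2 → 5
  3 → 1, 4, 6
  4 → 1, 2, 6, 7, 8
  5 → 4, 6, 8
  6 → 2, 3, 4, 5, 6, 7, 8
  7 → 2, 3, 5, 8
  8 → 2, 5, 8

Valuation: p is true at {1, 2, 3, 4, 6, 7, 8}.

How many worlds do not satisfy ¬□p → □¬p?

1: ¬□p is T, □¬p is F. ✗
2: ¬□p is T, □¬p is T. ✓
3: ¬□p is F, □¬p is F. ✓
4: ¬□p is F, □¬p is F. ✓
5: ¬□p is F, □¬p is F. ✓
6: ¬□p is T, □¬p is F. ✗
7: ¬□p is T, □¬p is F. ✗
8: ¬□p is T, □¬p is F. ✗
Satisfying worlds: {2, 3, 4, 5}.
So ¬□p → □¬p fails at the other 4 worlds.

4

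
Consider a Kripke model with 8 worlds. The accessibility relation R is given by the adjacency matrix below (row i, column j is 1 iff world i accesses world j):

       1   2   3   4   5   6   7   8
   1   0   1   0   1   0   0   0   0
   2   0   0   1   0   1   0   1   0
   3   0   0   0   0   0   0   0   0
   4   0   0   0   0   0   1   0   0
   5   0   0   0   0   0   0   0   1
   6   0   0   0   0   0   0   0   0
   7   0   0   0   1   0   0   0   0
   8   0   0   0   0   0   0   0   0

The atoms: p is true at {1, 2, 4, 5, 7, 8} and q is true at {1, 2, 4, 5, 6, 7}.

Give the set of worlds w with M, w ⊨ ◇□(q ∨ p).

1: successors {2, 4}; □(q ∨ p) there: 2:F, 4:T. ✓
2: successors {3, 5, 7}; □(q ∨ p) there: 3:T, 5:T, 7:T. ✓
3: no successors, so ◇□(q ∨ p) fails. ✗
4: successors {6}; □(q ∨ p) there: 6:T. ✓
5: successors {8}; □(q ∨ p) there: 8:T. ✓
6: no successors, so ◇□(q ∨ p) fails. ✗
7: successors {4}; □(q ∨ p) there: 4:T. ✓
8: no successors, so ◇□(q ∨ p) fails. ✗

{1, 2, 4, 5, 7}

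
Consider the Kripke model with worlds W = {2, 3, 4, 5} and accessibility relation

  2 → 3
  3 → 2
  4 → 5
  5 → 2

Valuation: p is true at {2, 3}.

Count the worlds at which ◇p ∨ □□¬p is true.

2: ◇p is T, □□¬p is F. ✓
3: ◇p is T, □□¬p is F. ✓
4: ◇p is F, □□¬p is F. ✗
5: ◇p is T, □□¬p is F. ✓
Satisfying worlds: {2, 3, 5}.

3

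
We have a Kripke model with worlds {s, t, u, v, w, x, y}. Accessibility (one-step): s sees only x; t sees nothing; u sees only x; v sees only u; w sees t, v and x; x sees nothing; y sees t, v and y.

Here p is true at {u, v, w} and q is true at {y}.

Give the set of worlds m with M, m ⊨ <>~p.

{s, u, w, y}

s: successors {x}; ~p there: x:T. ✓
t: no successors, so <>~p fails. ✗
u: successors {x}; ~p there: x:T. ✓
v: successors {u}; ~p there: u:F. ✗
w: successors {t, v, x}; ~p there: t:T, v:F, x:T. ✓
x: no successors, so <>~p fails. ✗
y: successors {t, v, y}; ~p there: t:T, v:F, y:T. ✓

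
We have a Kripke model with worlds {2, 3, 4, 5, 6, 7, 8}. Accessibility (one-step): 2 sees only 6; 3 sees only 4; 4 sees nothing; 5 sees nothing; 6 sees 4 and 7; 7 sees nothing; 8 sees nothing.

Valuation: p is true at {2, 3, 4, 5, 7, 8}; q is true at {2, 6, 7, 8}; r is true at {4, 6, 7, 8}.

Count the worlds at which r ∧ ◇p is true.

1

2: r is F, ◇p is F. ✗
3: r is F, ◇p is T. ✗
4: r is T, ◇p is F. ✗
5: r is F, ◇p is F. ✗
6: r is T, ◇p is T. ✓
7: r is T, ◇p is F. ✗
8: r is T, ◇p is F. ✗
Satisfying worlds: {6}.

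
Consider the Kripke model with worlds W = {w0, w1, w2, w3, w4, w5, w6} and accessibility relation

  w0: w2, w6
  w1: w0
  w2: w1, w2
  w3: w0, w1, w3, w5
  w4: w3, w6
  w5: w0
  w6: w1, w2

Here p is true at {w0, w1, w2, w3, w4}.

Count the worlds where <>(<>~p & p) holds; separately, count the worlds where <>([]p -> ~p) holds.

For <>(<>~p & p):
w0: successors {w2, w6}; <>~p & p there: w2:F, w6:F. ✗
w1: successors {w0}; <>~p & p there: w0:T. ✓
w2: successors {w1, w2}; <>~p & p there: w1:F, w2:F. ✗
w3: successors {w0, w1, w3, w5}; <>~p & p there: w0:T, w1:F, w3:T, w5:F. ✓
w4: successors {w3, w6}; <>~p & p there: w3:T, w6:F. ✓
w5: successors {w0}; <>~p & p there: w0:T. ✓
w6: successors {w1, w2}; <>~p & p there: w1:F, w2:F. ✗
— 4 worlds.
For <>([]p -> ~p):
w0: successors {w2, w6}; []p -> ~p there: w2:F, w6:T. ✓
w1: successors {w0}; []p -> ~p there: w0:T. ✓
w2: successors {w1, w2}; []p -> ~p there: w1:F, w2:F. ✗
w3: successors {w0, w1, w3, w5}; []p -> ~p there: w0:T, w1:F, w3:T, w5:T. ✓
w4: successors {w3, w6}; []p -> ~p there: w3:T, w6:T. ✓
w5: successors {w0}; []p -> ~p there: w0:T. ✓
w6: successors {w1, w2}; []p -> ~p there: w1:F, w2:F. ✗
— 5 worlds.

4 and 5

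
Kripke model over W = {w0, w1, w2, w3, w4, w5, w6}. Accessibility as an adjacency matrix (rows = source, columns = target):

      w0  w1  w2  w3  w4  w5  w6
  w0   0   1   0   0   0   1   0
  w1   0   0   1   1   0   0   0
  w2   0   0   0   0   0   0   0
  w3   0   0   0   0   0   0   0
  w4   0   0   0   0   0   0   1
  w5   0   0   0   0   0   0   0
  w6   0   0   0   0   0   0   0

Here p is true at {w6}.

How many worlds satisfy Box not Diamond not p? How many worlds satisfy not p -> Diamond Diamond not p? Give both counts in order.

For Box not Diamond not p:
w0: successors {w1, w5}; not Diamond not p there: w1:F, w5:T. ✗
w1: successors {w2, w3}; not Diamond not p there: w2:T, w3:T. ✓
w2: no successors, so Box not Diamond not p holds vacuously. ✓
w3: no successors, so Box not Diamond not p holds vacuously. ✓
w4: successors {w6}; not Diamond not p there: w6:T. ✓
w5: no successors, so Box not Diamond not p holds vacuously. ✓
w6: no successors, so Box not Diamond not p holds vacuously. ✓
— 6 worlds.
For not p -> Diamond Diamond not p:
w0: not p is T, Diamond Diamond not p is T. ✓
w1: not p is T, Diamond Diamond not p is F. ✗
w2: not p is T, Diamond Diamond not p is F. ✗
w3: not p is T, Diamond Diamond not p is F. ✗
w4: not p is T, Diamond Diamond not p is F. ✗
w5: not p is T, Diamond Diamond not p is F. ✗
w6: not p is F, Diamond Diamond not p is F. ✓
— 2 worlds.

6 and 2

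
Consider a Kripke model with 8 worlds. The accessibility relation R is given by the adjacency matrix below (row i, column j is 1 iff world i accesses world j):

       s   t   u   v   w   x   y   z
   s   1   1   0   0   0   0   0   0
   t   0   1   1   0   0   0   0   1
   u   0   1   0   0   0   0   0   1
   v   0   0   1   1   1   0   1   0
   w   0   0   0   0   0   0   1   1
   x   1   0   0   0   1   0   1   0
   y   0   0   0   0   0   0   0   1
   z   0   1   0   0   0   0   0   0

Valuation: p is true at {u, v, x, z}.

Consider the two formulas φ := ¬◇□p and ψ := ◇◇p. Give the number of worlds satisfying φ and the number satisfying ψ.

5 and 7

For ¬◇□p:
s: ◇□p is F. ✓
t: ◇□p is F. ✓
u: ◇□p is F. ✓
v: ◇□p is T. ✗
w: ◇□p is T. ✗
x: ◇□p is T. ✗
y: ◇□p is F. ✓
z: ◇□p is F. ✓
— 5 worlds.
For ◇◇p:
s: successors {s, t}; ◇p there: s:F, t:T. ✓
t: successors {t, u, z}; ◇p there: t:T, u:T, z:F. ✓
u: successors {t, z}; ◇p there: t:T, z:F. ✓
v: successors {u, v, w, y}; ◇p there: u:T, v:T, w:T, y:T. ✓
w: successors {y, z}; ◇p there: y:T, z:F. ✓
x: successors {s, w, y}; ◇p there: s:F, w:T, y:T. ✓
y: successors {z}; ◇p there: z:F. ✗
z: successors {t}; ◇p there: t:T. ✓
— 7 worlds.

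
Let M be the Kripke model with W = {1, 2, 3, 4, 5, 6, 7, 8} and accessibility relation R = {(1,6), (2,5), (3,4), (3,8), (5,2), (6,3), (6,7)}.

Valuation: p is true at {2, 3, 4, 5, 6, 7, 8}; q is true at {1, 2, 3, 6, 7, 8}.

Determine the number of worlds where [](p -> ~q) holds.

4

1: successors {6}; p -> ~q there: 6:F. ✗
2: successors {5}; p -> ~q there: 5:T. ✓
3: successors {4, 8}; p -> ~q there: 4:T, 8:F. ✗
4: no successors, so [](p -> ~q) holds vacuously. ✓
5: successors {2}; p -> ~q there: 2:F. ✗
6: successors {3, 7}; p -> ~q there: 3:F, 7:F. ✗
7: no successors, so [](p -> ~q) holds vacuously. ✓
8: no successors, so [](p -> ~q) holds vacuously. ✓
Satisfying worlds: {2, 4, 7, 8}.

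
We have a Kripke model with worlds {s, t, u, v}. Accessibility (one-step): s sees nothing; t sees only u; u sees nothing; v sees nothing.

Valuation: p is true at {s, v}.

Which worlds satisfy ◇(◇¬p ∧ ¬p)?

∅

s: no successors, so ◇(◇¬p ∧ ¬p) fails. ✗
t: successors {u}; ◇¬p ∧ ¬p there: u:F. ✗
u: no successors, so ◇(◇¬p ∧ ¬p) fails. ✗
v: no successors, so ◇(◇¬p ∧ ¬p) fails. ✗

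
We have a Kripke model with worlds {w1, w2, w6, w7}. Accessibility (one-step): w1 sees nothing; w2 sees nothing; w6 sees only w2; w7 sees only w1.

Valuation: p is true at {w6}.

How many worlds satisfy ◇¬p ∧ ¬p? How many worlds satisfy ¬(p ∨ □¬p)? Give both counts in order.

1 and 0

For ◇¬p ∧ ¬p:
w1: ◇¬p is F, ¬p is T. ✗
w2: ◇¬p is F, ¬p is T. ✗
w6: ◇¬p is T, ¬p is F. ✗
w7: ◇¬p is T, ¬p is T. ✓
— 1 world.
For ¬(p ∨ □¬p):
w1: p ∨ □¬p is T. ✗
w2: p ∨ □¬p is T. ✗
w6: p ∨ □¬p is T. ✗
w7: p ∨ □¬p is T. ✗
— 0 worlds.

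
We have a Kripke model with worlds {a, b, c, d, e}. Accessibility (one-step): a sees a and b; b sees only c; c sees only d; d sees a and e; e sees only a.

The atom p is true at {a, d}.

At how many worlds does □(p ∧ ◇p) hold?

a: successors {a, b}; p ∧ ◇p there: a:T, b:F. ✗
b: successors {c}; p ∧ ◇p there: c:F. ✗
c: successors {d}; p ∧ ◇p there: d:T. ✓
d: successors {a, e}; p ∧ ◇p there: a:T, e:F. ✗
e: successors {a}; p ∧ ◇p there: a:T. ✓
Satisfying worlds: {c, e}.

2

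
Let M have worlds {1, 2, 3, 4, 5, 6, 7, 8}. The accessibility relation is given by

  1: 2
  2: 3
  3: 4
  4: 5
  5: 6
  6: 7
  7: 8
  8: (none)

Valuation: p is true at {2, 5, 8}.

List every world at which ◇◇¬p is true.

{1, 2, 4, 5}

1: successors {2}; ◇¬p there: 2:T. ✓
2: successors {3}; ◇¬p there: 3:T. ✓
3: successors {4}; ◇¬p there: 4:F. ✗
4: successors {5}; ◇¬p there: 5:T. ✓
5: successors {6}; ◇¬p there: 6:T. ✓
6: successors {7}; ◇¬p there: 7:F. ✗
7: successors {8}; ◇¬p there: 8:F. ✗
8: no successors, so ◇◇¬p fails. ✗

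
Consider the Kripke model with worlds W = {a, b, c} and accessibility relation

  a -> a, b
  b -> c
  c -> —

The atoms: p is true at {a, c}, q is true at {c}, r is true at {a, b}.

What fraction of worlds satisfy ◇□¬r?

2/3

a: successors {a, b}; □¬r there: a:F, b:T. ✓
b: successors {c}; □¬r there: c:T. ✓
c: no successors, so ◇□¬r fails. ✗
That's 2 of 3 worlds, so 2/3.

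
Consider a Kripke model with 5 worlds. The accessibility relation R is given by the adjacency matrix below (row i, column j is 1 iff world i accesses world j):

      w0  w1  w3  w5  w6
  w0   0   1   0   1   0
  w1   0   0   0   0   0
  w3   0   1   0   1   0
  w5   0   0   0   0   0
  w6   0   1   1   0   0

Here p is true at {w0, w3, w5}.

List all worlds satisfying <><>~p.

{w6}

w0: successors {w1, w5}; <>~p there: w1:F, w5:F. ✗
w1: no successors, so <><>~p fails. ✗
w3: successors {w1, w5}; <>~p there: w1:F, w5:F. ✗
w5: no successors, so <><>~p fails. ✗
w6: successors {w1, w3}; <>~p there: w1:F, w3:T. ✓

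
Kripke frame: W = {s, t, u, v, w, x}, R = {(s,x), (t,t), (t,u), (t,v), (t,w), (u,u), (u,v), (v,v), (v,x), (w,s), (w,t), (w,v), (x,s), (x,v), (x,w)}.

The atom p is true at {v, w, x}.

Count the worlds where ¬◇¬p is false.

s: ◇¬p is F. ✓
t: ◇¬p is T. ✗
u: ◇¬p is T. ✗
v: ◇¬p is F. ✓
w: ◇¬p is T. ✗
x: ◇¬p is T. ✗
Satisfying worlds: {s, v}.
So ¬◇¬p fails at the other 4 worlds.

4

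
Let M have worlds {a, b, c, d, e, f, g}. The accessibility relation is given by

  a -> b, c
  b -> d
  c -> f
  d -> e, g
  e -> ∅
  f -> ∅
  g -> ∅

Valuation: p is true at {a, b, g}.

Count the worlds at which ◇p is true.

a: successors {b, c}; p there: b:T, c:F. ✓
b: successors {d}; p there: d:F. ✗
c: successors {f}; p there: f:F. ✗
d: successors {e, g}; p there: e:F, g:T. ✓
e: no successors, so ◇p fails. ✗
f: no successors, so ◇p fails. ✗
g: no successors, so ◇p fails. ✗
Satisfying worlds: {a, d}.

2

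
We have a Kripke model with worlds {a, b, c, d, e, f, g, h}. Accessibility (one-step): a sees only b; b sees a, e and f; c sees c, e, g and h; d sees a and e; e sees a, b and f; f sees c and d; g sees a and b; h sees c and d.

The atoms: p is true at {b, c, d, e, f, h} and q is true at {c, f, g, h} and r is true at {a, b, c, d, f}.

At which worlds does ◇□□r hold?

a: successors {b}; □□r there: b:T. ✓
b: successors {a, e, f}; □□r there: a:F, e:F, f:F. ✗
c: successors {c, e, g, h}; □□r there: c:F, e:F, g:F, h:F. ✗
d: successors {a, e}; □□r there: a:F, e:F. ✗
e: successors {a, b, f}; □□r there: a:F, b:T, f:F. ✓
f: successors {c, d}; □□r there: c:F, d:T. ✓
g: successors {a, b}; □□r there: a:F, b:T. ✓
h: successors {c, d}; □□r there: c:F, d:T. ✓

{a, e, f, g, h}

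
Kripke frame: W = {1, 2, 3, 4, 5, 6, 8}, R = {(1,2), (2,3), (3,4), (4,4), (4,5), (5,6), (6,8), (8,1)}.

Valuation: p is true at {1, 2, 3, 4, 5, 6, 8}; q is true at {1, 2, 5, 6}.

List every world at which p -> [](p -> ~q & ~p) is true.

∅

1: p is T, [](p -> ~q & ~p) is F. ✗
2: p is T, [](p -> ~q & ~p) is F. ✗
3: p is T, [](p -> ~q & ~p) is F. ✗
4: p is T, [](p -> ~q & ~p) is F. ✗
5: p is T, [](p -> ~q & ~p) is F. ✗
6: p is T, [](p -> ~q & ~p) is F. ✗
8: p is T, [](p -> ~q & ~p) is F. ✗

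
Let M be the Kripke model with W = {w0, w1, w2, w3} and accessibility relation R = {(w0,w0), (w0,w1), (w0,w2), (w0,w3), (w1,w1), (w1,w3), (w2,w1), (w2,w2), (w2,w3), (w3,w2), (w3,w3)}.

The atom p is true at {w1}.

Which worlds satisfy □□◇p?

∅

w0: successors {w0, w1, w2, w3}; □◇p there: w0:F, w1:F, w2:F, w3:F. ✗
w1: successors {w1, w3}; □◇p there: w1:F, w3:F. ✗
w2: successors {w1, w2, w3}; □◇p there: w1:F, w2:F, w3:F. ✗
w3: successors {w2, w3}; □◇p there: w2:F, w3:F. ✗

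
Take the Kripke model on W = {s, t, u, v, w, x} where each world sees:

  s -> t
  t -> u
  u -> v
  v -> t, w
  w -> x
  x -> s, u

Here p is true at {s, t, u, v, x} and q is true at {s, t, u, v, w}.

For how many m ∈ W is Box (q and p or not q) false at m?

1

s: successors {t}; q and p or not q there: t:T. ✓
t: successors {u}; q and p or not q there: u:T. ✓
u: successors {v}; q and p or not q there: v:T. ✓
v: successors {t, w}; q and p or not q there: t:T, w:F. ✗
w: successors {x}; q and p or not q there: x:T. ✓
x: successors {s, u}; q and p or not q there: s:T, u:T. ✓
Satisfying worlds: {s, t, u, w, x}.
So Box (q and p or not q) fails at the other 1 world.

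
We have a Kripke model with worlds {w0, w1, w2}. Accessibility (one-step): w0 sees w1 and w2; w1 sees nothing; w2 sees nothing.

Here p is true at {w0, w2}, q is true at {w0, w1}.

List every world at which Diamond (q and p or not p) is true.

w0: successors {w1, w2}; q and p or not p there: w1:T, w2:F. ✓
w1: no successors, so Diamond (q and p or not p) fails. ✗
w2: no successors, so Diamond (q and p or not p) fails. ✗

{w0}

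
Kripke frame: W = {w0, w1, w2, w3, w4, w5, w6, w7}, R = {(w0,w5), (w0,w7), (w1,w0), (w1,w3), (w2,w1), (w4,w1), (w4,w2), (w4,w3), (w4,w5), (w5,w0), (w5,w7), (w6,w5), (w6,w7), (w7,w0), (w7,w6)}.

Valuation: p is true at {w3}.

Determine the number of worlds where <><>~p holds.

w0: successors {w5, w7}; <>~p there: w5:T, w7:T. ✓
w1: successors {w0, w3}; <>~p there: w0:T, w3:F. ✓
w2: successors {w1}; <>~p there: w1:T. ✓
w3: no successors, so <><>~p fails. ✗
w4: successors {w1, w2, w3, w5}; <>~p there: w1:T, w2:T, w3:F, w5:T. ✓
w5: successors {w0, w7}; <>~p there: w0:T, w7:T. ✓
w6: successors {w5, w7}; <>~p there: w5:T, w7:T. ✓
w7: successors {w0, w6}; <>~p there: w0:T, w6:T. ✓
Satisfying worlds: {w0, w1, w2, w4, w5, w6, w7}.

7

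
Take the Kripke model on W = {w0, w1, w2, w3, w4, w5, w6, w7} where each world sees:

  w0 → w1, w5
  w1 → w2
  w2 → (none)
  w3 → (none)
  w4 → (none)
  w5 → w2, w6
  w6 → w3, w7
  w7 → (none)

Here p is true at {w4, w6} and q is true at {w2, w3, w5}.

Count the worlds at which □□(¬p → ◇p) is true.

6

w0: successors {w1, w5}; □(¬p → ◇p) there: w1:F, w5:F. ✗
w1: successors {w2}; □(¬p → ◇p) there: w2:T. ✓
w2: no successors, so □□(¬p → ◇p) holds vacuously. ✓
w3: no successors, so □□(¬p → ◇p) holds vacuously. ✓
w4: no successors, so □□(¬p → ◇p) holds vacuously. ✓
w5: successors {w2, w6}; □(¬p → ◇p) there: w2:T, w6:F. ✗
w6: successors {w3, w7}; □(¬p → ◇p) there: w3:T, w7:T. ✓
w7: no successors, so □□(¬p → ◇p) holds vacuously. ✓
Satisfying worlds: {w1, w2, w3, w4, w6, w7}.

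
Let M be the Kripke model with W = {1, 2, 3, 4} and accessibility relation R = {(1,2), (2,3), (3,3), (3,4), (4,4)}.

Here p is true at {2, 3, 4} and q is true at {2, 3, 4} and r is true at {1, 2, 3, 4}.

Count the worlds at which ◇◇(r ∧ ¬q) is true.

1: successors {2}; ◇(r ∧ ¬q) there: 2:F. ✗
2: successors {3}; ◇(r ∧ ¬q) there: 3:F. ✗
3: successors {3, 4}; ◇(r ∧ ¬q) there: 3:F, 4:F. ✗
4: successors {4}; ◇(r ∧ ¬q) there: 4:F. ✗
Satisfying worlds: ∅.

0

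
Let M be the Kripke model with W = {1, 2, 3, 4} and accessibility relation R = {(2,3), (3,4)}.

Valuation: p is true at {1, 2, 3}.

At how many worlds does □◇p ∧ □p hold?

1: □◇p is T, □p is T. ✓
2: □◇p is F, □p is T. ✗
3: □◇p is F, □p is F. ✗
4: □◇p is T, □p is T. ✓
Satisfying worlds: {1, 4}.

2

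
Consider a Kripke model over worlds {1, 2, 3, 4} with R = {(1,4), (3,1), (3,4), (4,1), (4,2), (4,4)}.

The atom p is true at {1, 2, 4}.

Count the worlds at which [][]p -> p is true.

1: [][]p is T, p is T. ✓
2: [][]p is T, p is T. ✓
3: [][]p is T, p is F. ✗
4: [][]p is T, p is T. ✓
Satisfying worlds: {1, 2, 4}.

3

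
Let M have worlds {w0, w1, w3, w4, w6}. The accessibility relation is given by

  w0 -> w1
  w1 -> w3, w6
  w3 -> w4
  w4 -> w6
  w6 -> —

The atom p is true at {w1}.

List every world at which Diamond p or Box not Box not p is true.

w0: Diamond p is T, Box not Box not p is F. ✓
w1: Diamond p is F, Box not Box not p is F. ✗
w3: Diamond p is F, Box not Box not p is F. ✗
w4: Diamond p is F, Box not Box not p is F. ✗
w6: Diamond p is F, Box not Box not p is T. ✓

{w0, w6}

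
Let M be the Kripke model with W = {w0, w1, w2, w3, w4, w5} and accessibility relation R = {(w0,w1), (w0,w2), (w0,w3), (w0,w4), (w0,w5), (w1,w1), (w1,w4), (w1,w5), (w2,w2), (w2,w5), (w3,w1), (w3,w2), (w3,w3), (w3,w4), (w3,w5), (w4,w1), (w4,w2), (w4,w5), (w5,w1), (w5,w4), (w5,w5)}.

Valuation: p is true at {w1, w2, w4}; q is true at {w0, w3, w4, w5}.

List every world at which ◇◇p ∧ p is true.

w0: ◇◇p is T, p is F. ✗
w1: ◇◇p is T, p is T. ✓
w2: ◇◇p is T, p is T. ✓
w3: ◇◇p is T, p is F. ✗
w4: ◇◇p is T, p is T. ✓
w5: ◇◇p is T, p is F. ✗

{w1, w2, w4}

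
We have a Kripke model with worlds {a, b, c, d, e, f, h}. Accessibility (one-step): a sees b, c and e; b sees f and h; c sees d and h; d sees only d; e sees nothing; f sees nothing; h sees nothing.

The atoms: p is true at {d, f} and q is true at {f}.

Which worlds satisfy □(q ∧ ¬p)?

{e, f, h}

a: successors {b, c, e}; q ∧ ¬p there: b:F, c:F, e:F. ✗
b: successors {f, h}; q ∧ ¬p there: f:F, h:F. ✗
c: successors {d, h}; q ∧ ¬p there: d:F, h:F. ✗
d: successors {d}; q ∧ ¬p there: d:F. ✗
e: no successors, so □(q ∧ ¬p) holds vacuously. ✓
f: no successors, so □(q ∧ ¬p) holds vacuously. ✓
h: no successors, so □(q ∧ ¬p) holds vacuously. ✓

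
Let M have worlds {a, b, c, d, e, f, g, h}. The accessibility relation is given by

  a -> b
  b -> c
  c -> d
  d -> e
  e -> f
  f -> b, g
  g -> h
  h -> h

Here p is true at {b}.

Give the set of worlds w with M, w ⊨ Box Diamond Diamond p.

{d}

a: successors {b}; Diamond Diamond p there: b:F. ✗
b: successors {c}; Diamond Diamond p there: c:F. ✗
c: successors {d}; Diamond Diamond p there: d:F. ✗
d: successors {e}; Diamond Diamond p there: e:T. ✓
e: successors {f}; Diamond Diamond p there: f:F. ✗
f: successors {b, g}; Diamond Diamond p there: b:F, g:F. ✗
g: successors {h}; Diamond Diamond p there: h:F. ✗
h: successors {h}; Diamond Diamond p there: h:F. ✗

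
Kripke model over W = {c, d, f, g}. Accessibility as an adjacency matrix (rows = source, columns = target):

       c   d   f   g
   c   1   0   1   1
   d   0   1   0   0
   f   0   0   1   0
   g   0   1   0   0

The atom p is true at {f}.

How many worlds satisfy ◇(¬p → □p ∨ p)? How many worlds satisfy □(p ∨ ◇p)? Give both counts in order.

2 and 1

For ◇(¬p → □p ∨ p):
c: successors {c, f, g}; ¬p → □p ∨ p there: c:F, f:T, g:F. ✓
d: successors {d}; ¬p → □p ∨ p there: d:F. ✗
f: successors {f}; ¬p → □p ∨ p there: f:T. ✓
g: successors {d}; ¬p → □p ∨ p there: d:F. ✗
— 2 worlds.
For □(p ∨ ◇p):
c: successors {c, f, g}; p ∨ ◇p there: c:T, f:T, g:F. ✗
d: successors {d}; p ∨ ◇p there: d:F. ✗
f: successors {f}; p ∨ ◇p there: f:T. ✓
g: successors {d}; p ∨ ◇p there: d:F. ✗
— 1 world.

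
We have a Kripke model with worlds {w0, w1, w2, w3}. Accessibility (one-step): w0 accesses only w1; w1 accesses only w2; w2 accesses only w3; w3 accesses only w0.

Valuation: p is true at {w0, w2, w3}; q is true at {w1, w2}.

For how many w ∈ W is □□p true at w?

3

w0: successors {w1}; □p there: w1:T. ✓
w1: successors {w2}; □p there: w2:T. ✓
w2: successors {w3}; □p there: w3:T. ✓
w3: successors {w0}; □p there: w0:F. ✗
Satisfying worlds: {w0, w1, w2}.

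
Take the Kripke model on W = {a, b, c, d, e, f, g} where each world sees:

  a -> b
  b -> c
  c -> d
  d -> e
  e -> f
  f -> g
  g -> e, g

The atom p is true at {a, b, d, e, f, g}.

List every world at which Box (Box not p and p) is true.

{a}

a: successors {b}; Box not p and p there: b:T. ✓
b: successors {c}; Box not p and p there: c:F. ✗
c: successors {d}; Box not p and p there: d:F. ✗
d: successors {e}; Box not p and p there: e:F. ✗
e: successors {f}; Box not p and p there: f:F. ✗
f: successors {g}; Box not p and p there: g:F. ✗
g: successors {e, g}; Box not p and p there: e:F, g:F. ✗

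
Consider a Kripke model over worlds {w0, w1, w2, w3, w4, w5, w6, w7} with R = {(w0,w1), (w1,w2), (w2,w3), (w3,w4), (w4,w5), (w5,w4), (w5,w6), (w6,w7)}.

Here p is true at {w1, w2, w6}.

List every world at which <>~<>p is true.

{w1, w2, w3, w5, w6}

w0: successors {w1}; ~<>p there: w1:F. ✗
w1: successors {w2}; ~<>p there: w2:T. ✓
w2: successors {w3}; ~<>p there: w3:T. ✓
w3: successors {w4}; ~<>p there: w4:T. ✓
w4: successors {w5}; ~<>p there: w5:F. ✗
w5: successors {w4, w6}; ~<>p there: w4:T, w6:T. ✓
w6: successors {w7}; ~<>p there: w7:T. ✓
w7: no successors, so <>~<>p fails. ✗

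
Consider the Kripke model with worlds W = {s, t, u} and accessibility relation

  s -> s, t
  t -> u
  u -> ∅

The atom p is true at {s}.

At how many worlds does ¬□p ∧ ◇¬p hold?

s: ¬□p is T, ◇¬p is T. ✓
t: ¬□p is T, ◇¬p is T. ✓
u: ¬□p is F, ◇¬p is F. ✗
Satisfying worlds: {s, t}.

2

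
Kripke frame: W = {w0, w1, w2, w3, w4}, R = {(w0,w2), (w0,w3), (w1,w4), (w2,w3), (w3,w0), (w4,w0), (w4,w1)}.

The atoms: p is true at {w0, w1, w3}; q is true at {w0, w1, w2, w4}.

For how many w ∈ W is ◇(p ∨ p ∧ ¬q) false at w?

w0: successors {w2, w3}; p ∨ p ∧ ¬q there: w2:F, w3:T. ✓
w1: successors {w4}; p ∨ p ∧ ¬q there: w4:F. ✗
w2: successors {w3}; p ∨ p ∧ ¬q there: w3:T. ✓
w3: successors {w0}; p ∨ p ∧ ¬q there: w0:T. ✓
w4: successors {w0, w1}; p ∨ p ∧ ¬q there: w0:T, w1:T. ✓
Satisfying worlds: {w0, w2, w3, w4}.
So ◇(p ∨ p ∧ ¬q) fails at the other 1 world.

1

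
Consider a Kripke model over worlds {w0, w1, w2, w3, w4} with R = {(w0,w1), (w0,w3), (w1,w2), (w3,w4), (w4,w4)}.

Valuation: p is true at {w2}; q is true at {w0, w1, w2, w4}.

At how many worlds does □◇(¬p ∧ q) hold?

w0: successors {w1, w3}; ◇(¬p ∧ q) there: w1:F, w3:T. ✗
w1: successors {w2}; ◇(¬p ∧ q) there: w2:F. ✗
w2: no successors, so □◇(¬p ∧ q) holds vacuously. ✓
w3: successors {w4}; ◇(¬p ∧ q) there: w4:T. ✓
w4: successors {w4}; ◇(¬p ∧ q) there: w4:T. ✓
Satisfying worlds: {w2, w3, w4}.

3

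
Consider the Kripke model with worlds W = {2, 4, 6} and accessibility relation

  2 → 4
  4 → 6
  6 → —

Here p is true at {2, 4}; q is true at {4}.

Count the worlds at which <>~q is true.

1

2: successors {4}; ~q there: 4:F. ✗
4: successors {6}; ~q there: 6:T. ✓
6: no successors, so <>~q fails. ✗
Satisfying worlds: {4}.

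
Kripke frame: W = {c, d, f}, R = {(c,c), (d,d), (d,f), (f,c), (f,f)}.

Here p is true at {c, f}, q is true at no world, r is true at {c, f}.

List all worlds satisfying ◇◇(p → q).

{d}

c: successors {c}; ◇(p → q) there: c:F. ✗
d: successors {d, f}; ◇(p → q) there: d:T, f:F. ✓
f: successors {c, f}; ◇(p → q) there: c:F, f:F. ✗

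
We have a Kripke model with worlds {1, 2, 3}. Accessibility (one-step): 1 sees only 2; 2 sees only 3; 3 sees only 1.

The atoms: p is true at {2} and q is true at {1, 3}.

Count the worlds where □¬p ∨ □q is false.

1: □¬p is F, □q is F. ✗
2: □¬p is T, □q is T. ✓
3: □¬p is T, □q is T. ✓
Satisfying worlds: {2, 3}.
So □¬p ∨ □q fails at the other 1 world.

1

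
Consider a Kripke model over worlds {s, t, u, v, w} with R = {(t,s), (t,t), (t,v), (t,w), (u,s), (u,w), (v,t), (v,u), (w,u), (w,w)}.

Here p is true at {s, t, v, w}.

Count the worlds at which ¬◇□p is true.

1

s: ◇□p is F. ✓
t: ◇□p is T. ✗
u: ◇□p is T. ✗
v: ◇□p is T. ✗
w: ◇□p is T. ✗
Satisfying worlds: {s}.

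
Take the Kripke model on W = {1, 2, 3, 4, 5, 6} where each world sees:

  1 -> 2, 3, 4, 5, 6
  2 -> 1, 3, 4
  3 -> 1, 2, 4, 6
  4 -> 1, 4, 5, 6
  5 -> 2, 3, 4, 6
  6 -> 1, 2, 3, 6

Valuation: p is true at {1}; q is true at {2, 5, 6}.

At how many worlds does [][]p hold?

0

1: successors {2, 3, 4, 5, 6}; []p there: 2:F, 3:F, 4:F, 5:F, 6:F. ✗
2: successors {1, 3, 4}; []p there: 1:F, 3:F, 4:F. ✗
3: successors {1, 2, 4, 6}; []p there: 1:F, 2:F, 4:F, 6:F. ✗
4: successors {1, 4, 5, 6}; []p there: 1:F, 4:F, 5:F, 6:F. ✗
5: successors {2, 3, 4, 6}; []p there: 2:F, 3:F, 4:F, 6:F. ✗
6: successors {1, 2, 3, 6}; []p there: 1:F, 2:F, 3:F, 6:F. ✗
Satisfying worlds: ∅.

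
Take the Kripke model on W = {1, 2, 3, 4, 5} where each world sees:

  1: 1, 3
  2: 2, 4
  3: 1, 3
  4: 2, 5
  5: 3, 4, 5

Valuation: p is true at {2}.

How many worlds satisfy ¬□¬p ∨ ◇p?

2

1: ¬□¬p is F, ◇p is F. ✗
2: ¬□¬p is T, ◇p is T. ✓
3: ¬□¬p is F, ◇p is F. ✗
4: ¬□¬p is T, ◇p is T. ✓
5: ¬□¬p is F, ◇p is F. ✗
Satisfying worlds: {2, 4}.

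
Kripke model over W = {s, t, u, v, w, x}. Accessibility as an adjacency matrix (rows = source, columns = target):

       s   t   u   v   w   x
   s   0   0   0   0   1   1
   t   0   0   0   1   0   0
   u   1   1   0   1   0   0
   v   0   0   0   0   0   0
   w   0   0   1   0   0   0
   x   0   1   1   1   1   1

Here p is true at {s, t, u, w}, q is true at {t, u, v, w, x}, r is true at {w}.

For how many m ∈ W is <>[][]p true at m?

s: successors {w, x}; [][]p there: w:F, x:F. ✗
t: successors {v}; [][]p there: v:T. ✓
u: successors {s, t, v}; [][]p there: s:F, t:T, v:T. ✓
v: no successors, so <>[][]p fails. ✗
w: successors {u}; [][]p there: u:F. ✗
x: successors {t, u, v, w, x}; [][]p there: t:T, u:F, v:T, w:F, x:F. ✓
Satisfying worlds: {t, u, x}.

3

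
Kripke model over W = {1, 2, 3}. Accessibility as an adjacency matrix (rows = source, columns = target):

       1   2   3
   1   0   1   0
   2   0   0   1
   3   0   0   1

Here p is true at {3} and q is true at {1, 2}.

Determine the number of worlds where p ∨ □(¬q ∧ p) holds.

2

1: p is F, □(¬q ∧ p) is F. ✗
2: p is F, □(¬q ∧ p) is T. ✓
3: p is T, □(¬q ∧ p) is T. ✓
Satisfying worlds: {2, 3}.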